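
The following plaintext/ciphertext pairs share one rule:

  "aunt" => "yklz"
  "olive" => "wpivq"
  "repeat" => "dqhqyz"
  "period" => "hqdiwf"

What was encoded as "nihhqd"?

zipper

a(0)→y(24) and u(20)→k(10) fit y≡11x+24 (mod 26); the inverse of 11 mod 26 is 19. This is an affine cipher: with a=0,…,z=25, each position x becomes (11x+24) mod 26.
Reversing it on nihhqd: n(13)→19·(13−24)≡25=z; i(8)→19·(8−24)≡8=i; h(7)→19·(7−24)≡15=p; h(7)→19·(7−24)≡15=p; q(16)→19·(16−24)≡4=e; d(3)→19·(3−24)≡17=r (all mod 26).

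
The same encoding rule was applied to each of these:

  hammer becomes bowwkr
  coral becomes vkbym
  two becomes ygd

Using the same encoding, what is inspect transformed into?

The output letters match the input read backwards, each shifted +10: hammer reversed is remmah. Two steps: reverse the string, then apply a Caesar shift of +10.
For inspect: reverse → tcepsni; then shift: t+10=d, c+10=m, e+10=o, p+10=z, s+10=c, n+10=x, i+10=s.

dmozcxs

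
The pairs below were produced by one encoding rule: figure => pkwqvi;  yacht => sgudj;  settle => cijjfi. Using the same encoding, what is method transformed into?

mijdab

Treating letters as 0–25, the rule is x ↦ 7x + 6 (mod 26).
Applying it to method: m(12)→7·12+6≡12=m; e(4)→7·4+6≡8=i; t(19)→7·19+6≡9=j; h(7)→7·7+6≡3=d; o(14)→7·14+6≡0=a; d(3)→7·3+6≡1=b (all mod 26).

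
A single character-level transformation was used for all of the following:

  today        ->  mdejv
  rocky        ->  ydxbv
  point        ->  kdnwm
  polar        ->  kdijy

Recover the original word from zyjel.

t(19)→m(12) and o(14)→d(3) fit y≡7x+9 (mod 26); the inverse of 7 mod 26 is 15. This is an affine cipher: with a=0,…,z=25, each position x becomes (7x+9) mod 26.
Decoding zyjel: z(25)→15·(25−9)≡6=g; y(24)→15·(24−9)≡17=r; j(9)→15·(9−9)≡0=a; e(4)→15·(4−9)≡3=d; l(11)→15·(11−9)≡4=e (all mod 26).

grade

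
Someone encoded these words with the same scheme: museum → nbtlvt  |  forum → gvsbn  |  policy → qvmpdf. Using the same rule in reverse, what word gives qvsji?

porch

Shifts by position in museum: pos 0: m→n (+1), pos 1: u→b (+7), pos 2: s→t (+1), pos 3: e→l (+7) — repeating every 2. It's a Vigenère-style cipher with numeric key [1,7]: position i shifts by key[i mod 2].
Reversing it on qvsji: q−1=p, v−7=o, s−1=r, j−7=c, i−1=h.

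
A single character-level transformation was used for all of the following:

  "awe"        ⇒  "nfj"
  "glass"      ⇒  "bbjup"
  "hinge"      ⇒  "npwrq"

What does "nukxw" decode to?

noble

Read the word backwards and shift each letter +9.
Decoding nukxw: shift back: n−9=e, u−9=l, k−9=b, x−9=o, w−9=n → elbon; then reverse → noble.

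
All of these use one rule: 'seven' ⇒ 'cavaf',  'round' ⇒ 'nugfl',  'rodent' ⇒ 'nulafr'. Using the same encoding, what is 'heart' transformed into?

tasnr

s(18)→c(2) and e(4)→a(0) fit y≡15x+18 (mod 26); the inverse of 15 mod 26 is 7. Treating letters as 0–25, the rule is x ↦ 15x + 18 (mod 26).
Applying it to heart: h(7)→15·7+18≡19=t; e(4)→15·4+18≡0=a; a(0)→15·0+18≡18=s; r(17)→15·17+18≡13=n; t(19)→15·19+18≡17=r (all mod 26).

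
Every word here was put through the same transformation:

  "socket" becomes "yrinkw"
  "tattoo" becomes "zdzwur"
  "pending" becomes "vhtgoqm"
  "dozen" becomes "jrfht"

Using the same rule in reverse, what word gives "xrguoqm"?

A repeating key of period 2 is used — shifts +6, +3 over and over.
Decoding xrguoqm: x−6=r, r−3=o, g−6=a, u−3=r, o−6=i, q−3=n, m−6=g.

roaring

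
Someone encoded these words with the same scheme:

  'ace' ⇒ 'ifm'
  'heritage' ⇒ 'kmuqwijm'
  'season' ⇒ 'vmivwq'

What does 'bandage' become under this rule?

The shift depends on letter class: consonant c→f is +3, but vowel a→i is +8. Vowels shift forward by 8 and consonants shift forward by 3.
Applying it to bandage: b(cons)+3=e, a(vowel)+8=i, n(cons)+3=q, d(cons)+3=g, a(vowel)+8=i, g(cons)+3=j, e(vowel)+8=m.

eiqgijm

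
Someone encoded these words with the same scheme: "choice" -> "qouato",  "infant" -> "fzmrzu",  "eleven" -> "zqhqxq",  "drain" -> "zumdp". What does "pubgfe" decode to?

The output letters match the input read backwards, each shifted +12: choice reversed is eciohc. Two steps: reverse the string, then apply a Caesar shift of +12.
Undoing it on pubgfe: shift back: p−12=d, u−12=i, b−12=p, g−12=u, f−12=t, e−12=s → diputs; then reverse → stupid.

stupid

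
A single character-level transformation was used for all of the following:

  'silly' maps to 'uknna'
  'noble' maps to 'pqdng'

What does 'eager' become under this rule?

gcigt

Compare letters: s→u is +2, i→k is +2, l→n is +2 — a constant shift. Each letter is shifted forward by 2 in the alphabet (a Caesar shift of +2).
Applying it to eager: e+2=g, a+2=c, g+2=i, e+2=g, r+2=t.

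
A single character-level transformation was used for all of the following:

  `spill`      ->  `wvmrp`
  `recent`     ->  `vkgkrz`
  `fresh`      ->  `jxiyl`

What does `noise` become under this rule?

rumyi

It's a Vigenère-style cipher with numeric key [4,6]: position i shifts by key[i mod 2].
For noise: n+4=r, o+6=u, i+4=m, s+6=y, e+4=i.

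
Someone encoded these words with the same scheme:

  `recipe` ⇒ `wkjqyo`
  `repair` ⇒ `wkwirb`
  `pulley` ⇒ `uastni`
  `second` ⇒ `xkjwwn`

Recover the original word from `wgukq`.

ranch

The shift increases by 1 at each position, starting from +5: 5, 6, 7, ….
Decoding wgukq: w−5=r, g−6=a, u−7=n, k−8=c, q−9=h.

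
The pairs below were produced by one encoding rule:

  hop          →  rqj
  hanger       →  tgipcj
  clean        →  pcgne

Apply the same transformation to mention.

The output letters match the input read backwards, each shifted +2: hop reversed is poh. The word is reversed, then every letter is shifted forward by 2.
On mention: reverse → noitnem; then shift: n+2=p, o+2=q, i+2=k, t+2=v, n+2=p, e+2=g, m+2=o.

pqkvpgo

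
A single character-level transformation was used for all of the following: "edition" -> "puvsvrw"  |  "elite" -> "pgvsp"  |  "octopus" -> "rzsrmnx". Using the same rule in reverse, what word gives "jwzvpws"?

ancient

e(4)→p(15) and d(3)→u(20) fit y≡21x+9 (mod 26); the inverse of 21 mod 26 is 5. Treating letters as 0–25, the rule is x ↦ 21x + 9 (mod 26).
Decoding jwzvpws: j(9)→5·(9−9)≡0=a; w(22)→5·(22−9)≡13=n; z(25)→5·(25−9)≡2=c; v(21)→5·(21−9)≡8=i; p(15)→5·(15−9)≡4=e; w(22)→5·(22−9)≡13=n; s(18)→5·(18−9)≡19=t (all mod 26).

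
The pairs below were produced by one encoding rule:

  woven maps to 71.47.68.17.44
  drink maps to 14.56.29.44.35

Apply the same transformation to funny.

With a=1..z=26, the number is 3·pos + 2.
For funny: f=6→20, u=21→65, n=14→44, n=14→44, y=25→77.

20.65.44.44.77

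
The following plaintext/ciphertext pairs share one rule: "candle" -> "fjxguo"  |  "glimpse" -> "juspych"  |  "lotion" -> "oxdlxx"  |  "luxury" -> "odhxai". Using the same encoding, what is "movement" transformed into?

pxfhvoqc

The shifts repeat in a cycle of length 3: positions 0,1,… shift by +3, +9, +10, then the pattern repeats.
On movement: m+3=p, o+9=x, v+10=f, e+3=h, m+9=v, e+10=o, n+3=q, t+9=c.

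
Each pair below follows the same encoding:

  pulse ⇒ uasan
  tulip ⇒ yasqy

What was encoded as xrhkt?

Each letter shifts forward by (position + 5), i.e. 5, 6, 7, … — the shift grows by one for each successive letter.
Reversing it on xrhkt: x−5=s, r−6=l, h−7=a, k−8=c, t−9=k.

slack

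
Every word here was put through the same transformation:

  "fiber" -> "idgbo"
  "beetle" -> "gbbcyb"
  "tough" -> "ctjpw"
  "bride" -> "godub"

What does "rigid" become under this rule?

Each letter's alphabet position (a=0..z=25) is mapped through 7·x+25 mod 26 — an affine cipher.
On rigid: r(17)→7·17+25≡14=o; i(8)→7·8+25≡3=d; g(6)→7·6+25≡15=p; i(8)→7·8+25≡3=d; d(3)→7·3+25≡20=u (all mod 26).

odpdu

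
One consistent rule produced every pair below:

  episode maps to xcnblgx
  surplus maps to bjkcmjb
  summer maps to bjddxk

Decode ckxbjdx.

e(4)→x(23) and p(15)→c(2) fit y≡17x+7 (mod 26); the inverse of 17 mod 26 is 23. Each letter's alphabet position (a=0..z=25) is mapped through 17·x+7 mod 26 — an affine cipher.
Undoing it on ckxbjdx: c(2)→23·(2−7)≡15=p; k(10)→23·(10−7)≡17=r; x(23)→23·(23−7)≡4=e; b(1)→23·(1−7)≡18=s; j(9)→23·(9−7)≡20=u; d(3)→23·(3−7)≡12=m; x(23)→23·(23−7)≡4=e (all mod 26).

presume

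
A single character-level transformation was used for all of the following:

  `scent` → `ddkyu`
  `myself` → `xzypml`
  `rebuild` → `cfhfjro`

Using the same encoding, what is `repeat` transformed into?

cfvpbz

Shifts by position in scent: pos 0: s→d (+11), pos 1: c→d (+1), pos 2: e→k (+6), pos 3: n→y (+11), pos 4: t→u (+1) — repeating every 3. It's a Vigenère-style cipher with numeric key [11,1,6]: position i shifts by key[i mod 3].
Applying it to repeat: r+11=c, e+1=f, p+6=v, e+11=p, a+1=b, t+6=z.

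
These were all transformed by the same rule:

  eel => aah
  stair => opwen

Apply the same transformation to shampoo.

odwilkk

This is a Caesar cipher with shift 22.
Applying it to shampoo: s+22=o, h+22=d, a+22=w, m+22=i, p+22=l, o+22=k, o+22=k.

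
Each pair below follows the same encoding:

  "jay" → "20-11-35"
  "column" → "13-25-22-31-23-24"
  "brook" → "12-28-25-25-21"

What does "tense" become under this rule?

30-15-24-29-15

j is letter #10 and maps to 20: an offset of 10. The number is (letter's place in the alphabet, a=1) + 10.
For tense: t=20→30, e=5→15, n=14→24, s=19→29, e=5→15.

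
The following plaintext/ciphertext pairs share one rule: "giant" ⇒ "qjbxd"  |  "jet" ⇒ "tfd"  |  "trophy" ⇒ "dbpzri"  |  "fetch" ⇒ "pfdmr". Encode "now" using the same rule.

xpg

The rule splits by letter class: vowels +1, consonants +10.
Applying it to now: n(cons)+10=x, o(vowel)+1=p, w(cons)+10=g.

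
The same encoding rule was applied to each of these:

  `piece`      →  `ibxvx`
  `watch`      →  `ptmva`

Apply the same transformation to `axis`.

tqbl

This is a Caesar cipher with shift 19.
Applying it to axis: a+19=t, x+19=q, i+19=b, s+19=l.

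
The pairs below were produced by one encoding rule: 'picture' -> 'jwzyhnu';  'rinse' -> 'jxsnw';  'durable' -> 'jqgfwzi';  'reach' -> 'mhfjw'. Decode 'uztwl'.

group

The output letters match the input read backwards, each shifted +5: picture reversed is erutcip. Two steps: reverse the string, then apply a Caesar shift of +5.
Decoding uztwl: shift back: u−5=p, z−5=u, t−5=o, w−5=r, l−5=g → puorg; then reverse → group.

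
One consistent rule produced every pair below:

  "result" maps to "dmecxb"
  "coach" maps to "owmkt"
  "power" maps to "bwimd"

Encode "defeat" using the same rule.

Shifts by position in result: pos 0: r→d (+12), pos 1: e→m (+8), pos 2: s→e (+12), pos 3: u→c (+8) — repeating every 2. The shifts repeat in a cycle of length 2: positions 0,1,… shift by +12, +8, then the pattern repeats.
On defeat: d+12=p, e+8=m, f+12=r, e+8=m, a+12=m, t+8=b.

pmrmmb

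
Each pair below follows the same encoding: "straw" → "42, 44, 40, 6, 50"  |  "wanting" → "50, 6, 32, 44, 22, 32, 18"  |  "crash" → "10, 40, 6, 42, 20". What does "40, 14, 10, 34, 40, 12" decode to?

s(#19)→42 and t(#20)→44: differences scale by 2, so n = 2·pos + 4. The formula is n = 2×(alphabet index, a=1) + 4.
Reversing it on 40, 14, 10, 34, 40, 12: 40→(40−4)÷2=18=r, 14→(14−4)÷2=5=e, 10→(10−4)÷2=3=c, 34→(34−4)÷2=15=o, 40→(40−4)÷2=18=r, 12→(12−4)÷2=4=d.

record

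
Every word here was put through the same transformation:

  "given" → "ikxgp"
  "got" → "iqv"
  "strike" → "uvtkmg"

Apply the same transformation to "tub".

vwd

It's a constant shift of +2 (ROT2).
On tub: t+2=v, u+2=w, b+2=d.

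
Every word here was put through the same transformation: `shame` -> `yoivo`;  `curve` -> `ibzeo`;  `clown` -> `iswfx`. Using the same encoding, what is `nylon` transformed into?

tftxx

In shame: s→y is +6, h→o is +7, a→i is +8, m→v is +9 — the shift increases by 1 each position. Letter i (0-indexed) is shifted by i+6, so successive shifts are 6, 7, 8, ….
Applying it to nylon: n+6=t, y+7=f, l+8=t, o+9=x, n+10=x.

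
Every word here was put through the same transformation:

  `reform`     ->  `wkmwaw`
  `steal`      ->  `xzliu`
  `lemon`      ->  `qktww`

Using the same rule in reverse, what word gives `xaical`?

In reform: r→w is +5, e→k is +6, f→m is +7, o→w is +8 — the shift increases by 1 each position. Each letter shifts forward by (position + 5), i.e. 5, 6, 7, … — the shift grows by one for each successive letter.
Decoding xaical: x−5=s, a−6=u, i−7=b, c−8=u, a−9=r, l−10=b.

suburb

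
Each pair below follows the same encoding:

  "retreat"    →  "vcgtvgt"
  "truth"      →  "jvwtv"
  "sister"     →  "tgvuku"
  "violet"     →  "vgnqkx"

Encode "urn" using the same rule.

Two steps: reverse the string, then apply a Caesar shift of +2.
For urn: reverse → nru; then shift: n+2=p, r+2=t, u+2=w.

ptw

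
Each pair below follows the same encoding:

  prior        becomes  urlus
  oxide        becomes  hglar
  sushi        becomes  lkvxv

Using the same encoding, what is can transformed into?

qdf

The output letters match the input read backwards, each shifted +3: prior reversed is roirp. Two steps: reverse the string, then apply a Caesar shift of +3.
Applying it to can: reverse → nac; then shift: n+3=q, a+3=d, c+3=f.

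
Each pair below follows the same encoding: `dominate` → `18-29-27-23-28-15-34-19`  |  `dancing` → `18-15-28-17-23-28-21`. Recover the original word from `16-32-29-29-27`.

d is letter #4 and maps to 18: an offset of 14. Each letter is replaced by its alphabet position (a=1..z=26) + 14.
Reversing it on 16-32-29-29-27: 16→(16−14)÷1=2=b, 32→(32−14)÷1=18=r, 29→(29−14)÷1=15=o, 29→(29−14)÷1=15=o, 27→(27−14)÷1=13=m.

broom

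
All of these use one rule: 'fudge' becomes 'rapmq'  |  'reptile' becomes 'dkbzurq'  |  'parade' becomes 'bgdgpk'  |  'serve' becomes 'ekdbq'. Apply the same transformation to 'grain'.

Shifts by position in fudge: pos 0: f→r (+12), pos 1: u→a (+6), pos 2: d→p (+12), pos 3: g→m (+6) — repeating every 2. The shifts repeat in a cycle of length 2: positions 0,1,… shift by +12, +6, then the pattern repeats.
On grain: g+12=s, r+6=x, a+12=m, i+6=o, n+12=z.

sxmoz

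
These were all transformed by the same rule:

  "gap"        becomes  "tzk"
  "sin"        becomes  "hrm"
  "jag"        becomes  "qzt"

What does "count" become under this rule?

Each pair mirrors across the alphabet (g↔t, a↔z, p↔k): positions sum to 25. This is the alphabet-reversal cipher (Atbash): a becomes z, b becomes y, etc.
On count: c↔x, o↔l, u↔f, n↔m, t↔g.

xlfmg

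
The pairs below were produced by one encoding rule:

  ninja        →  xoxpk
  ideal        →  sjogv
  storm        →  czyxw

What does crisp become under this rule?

mxsyz

Shifts by position in ninja: pos 0: n→x (+10), pos 1: i→o (+6), pos 2: n→x (+10), pos 3: j→p (+6) — repeating every 2. It's a Vigenère-style cipher with numeric key [10,6]: position i shifts by key[i mod 2].
For crisp: c+10=m, r+6=x, i+10=s, s+6=y, p+10=z.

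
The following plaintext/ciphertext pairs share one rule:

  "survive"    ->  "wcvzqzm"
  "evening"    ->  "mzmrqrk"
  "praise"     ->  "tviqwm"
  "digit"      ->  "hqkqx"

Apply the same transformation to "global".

kpwfip

The shift depends on letter class: consonant s→w is +4, but vowel u→c is +8. The rule splits by letter class: vowels +8, consonants +4.
Applying it to global: g(cons)+4=k, l(cons)+4=p, o(vowel)+8=w, b(cons)+4=f, a(vowel)+8=i, l(cons)+4=p.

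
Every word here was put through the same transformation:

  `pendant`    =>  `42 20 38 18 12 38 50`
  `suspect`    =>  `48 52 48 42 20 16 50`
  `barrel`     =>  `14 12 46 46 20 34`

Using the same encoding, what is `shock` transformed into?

48 26 40 16 32

p(#16)→42 and e(#5)→20: differences scale by 2, so n = 2·pos + 10. With a=1..z=26, the number is 2·pos + 10.
Applying it to shock: s=19→48, h=8→26, o=15→40, c=3→16, k=11→32.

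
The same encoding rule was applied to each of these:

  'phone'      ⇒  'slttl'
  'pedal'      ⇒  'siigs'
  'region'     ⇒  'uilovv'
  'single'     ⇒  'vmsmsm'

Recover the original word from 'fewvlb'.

Each letter shifts forward by (position + 3), i.e. 3, 4, 5, … — the shift grows by one for each successive letter.
Reversing it on fewvlb: f−3=c, e−4=a, w−5=r, v−6=p, l−7=e, b−8=t.

carpet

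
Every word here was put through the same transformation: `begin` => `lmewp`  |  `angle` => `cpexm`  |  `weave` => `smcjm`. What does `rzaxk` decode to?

truly

This is an affine cipher: with a=0,…,z=25, each position x becomes (9x+2) mod 26.
Decoding rzaxk: r(17)→3·(17−2)≡19=t; z(25)→3·(25−2)≡17=r; a(0)→3·(0−2)≡20=u; x(23)→3·(23−2)≡11=l; k(10)→3·(10−2)≡24=y (all mod 26).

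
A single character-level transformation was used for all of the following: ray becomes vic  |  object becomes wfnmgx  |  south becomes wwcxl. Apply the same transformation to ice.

Two shifts are in play — +8 for a/e/i/o/u, +4 for every other letter.
On ice: i(vowel)+8=q, c(cons)+4=g, e(vowel)+8=m.

qgm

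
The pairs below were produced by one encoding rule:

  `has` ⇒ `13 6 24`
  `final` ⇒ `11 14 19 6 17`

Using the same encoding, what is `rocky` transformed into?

Letters become their 1-based position plus 5 (so a→6, b→7, …).
Applying it to rocky: r=18→23, o=15→20, c=3→8, k=11→16, y=25→30.

23 20 8 16 30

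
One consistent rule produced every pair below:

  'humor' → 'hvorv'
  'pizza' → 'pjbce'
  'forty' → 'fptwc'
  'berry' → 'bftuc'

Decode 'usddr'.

In humor: h→h is +0, u→v is +1, m→o is +2, o→r is +3 — the shift increases by 1 each position. Letter i (0-indexed) is shifted by i+0, so successive shifts are 0, 1, 2, ….
Decoding usddr: u−0=u, s−1=r, d−2=b, d−3=a, r−4=n.

urban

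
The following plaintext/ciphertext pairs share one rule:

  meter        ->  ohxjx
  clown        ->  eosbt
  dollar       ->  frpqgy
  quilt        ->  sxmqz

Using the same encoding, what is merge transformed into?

ohvlk

Letter i (0-indexed) is shifted by i+2, so successive shifts are 2, 3, 4, ….
On merge: m+2=o, e+3=h, r+4=v, g+5=l, e+6=k.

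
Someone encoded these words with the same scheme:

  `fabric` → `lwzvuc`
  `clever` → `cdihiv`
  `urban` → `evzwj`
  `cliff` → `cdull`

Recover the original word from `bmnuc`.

f(5)→l(11) and a(0)→w(22) fit y≡3x+22 (mod 26); the inverse of 3 mod 26 is 9. Each letter's alphabet position (a=0..z=25) is mapped through 3·x+22 mod 26 — an affine cipher.
Reversing it on bmnuc: b(1)→9·(1−22)≡19=t; m(12)→9·(12−22)≡14=o; n(13)→9·(13−22)≡23=x; u(20)→9·(20−22)≡8=i; c(2)→9·(2−22)≡2=c (all mod 26).

toxic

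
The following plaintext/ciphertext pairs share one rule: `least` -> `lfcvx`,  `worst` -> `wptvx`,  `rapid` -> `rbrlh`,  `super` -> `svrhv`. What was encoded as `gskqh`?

grind

In least: l→l is +0, e→f is +1, a→c is +2, s→v is +3 — the shift increases by 1 each position. Each letter shifts forward by its position index (0, 1, 2, …) — the shift grows by one for each successive letter.
Decoding gskqh: g−0=g, s−1=r, k−2=i, q−3=n, h−4=d.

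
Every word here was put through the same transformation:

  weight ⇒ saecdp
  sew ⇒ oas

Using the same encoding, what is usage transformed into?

This is a Caesar cipher with shift 22.
For usage: u+22=q, s+22=o, a+22=w, g+22=c, e+22=a.

qowca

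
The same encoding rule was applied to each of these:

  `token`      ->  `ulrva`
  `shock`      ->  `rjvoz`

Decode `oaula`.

tenth

Read the word backwards and shift each letter +7.
Reversing it on oaula: shift back: o−7=h, a−7=t, u−7=n, l−7=e, a−7=t → htnet; then reverse → tenth.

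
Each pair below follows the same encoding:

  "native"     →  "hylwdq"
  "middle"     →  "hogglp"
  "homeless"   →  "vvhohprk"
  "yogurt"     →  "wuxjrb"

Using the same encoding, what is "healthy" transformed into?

The output letters match the input read backwards, each shifted +3: native reversed is evitan. The word is reversed, then every letter is shifted forward by 3.
On healthy: reverse → yhtlaeh; then shift: y+3=b, h+3=k, t+3=w, l+3=o, a+3=d, e+3=h, h+3=k.

bkwodhk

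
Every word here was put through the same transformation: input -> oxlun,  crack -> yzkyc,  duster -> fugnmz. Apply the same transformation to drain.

i(8)→o(14) and n(13)→x(23) fit y≡7x+10 (mod 26); the inverse of 7 mod 26 is 15. Each letter's alphabet position (a=0..z=25) is mapped through 7·x+10 mod 26 — an affine cipher.
For drain: d(3)→7·3+10≡5=f; r(17)→7·17+10≡25=z; a(0)→7·0+10≡10=k; i(8)→7·8+10≡14=o; n(13)→7·13+10≡23=x (all mod 26).

fzkox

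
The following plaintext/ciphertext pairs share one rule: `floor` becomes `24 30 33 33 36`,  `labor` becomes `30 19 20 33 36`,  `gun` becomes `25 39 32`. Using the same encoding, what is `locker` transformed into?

Each letter is replaced by its alphabet position (a=1..z=26) + 18.
On locker: l=12→30, o=15→33, c=3→21, k=11→29, e=5→23, r=18→36.

30 33 21 29 23 36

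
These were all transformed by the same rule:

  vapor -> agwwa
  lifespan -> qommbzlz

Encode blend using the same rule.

In vapor: v→a is +5, a→g is +6, p→w is +7, o→w is +8 — the shift increases by 1 each position. The shift increases by 1 at each position, starting from +5: 5, 6, 7, ….
On blend: b+5=g, l+6=r, e+7=l, n+8=v, d+9=m.

grlvm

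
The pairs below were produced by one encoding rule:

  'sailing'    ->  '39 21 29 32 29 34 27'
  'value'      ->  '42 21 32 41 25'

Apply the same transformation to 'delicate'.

Each letter is replaced by its alphabet position (a=1..z=26) + 20.
On delicate: d=4→24, e=5→25, l=12→32, i=9→29, c=3→23, a=1→21, t=20→40, e=5→25.

24 25 32 29 23 21 40 25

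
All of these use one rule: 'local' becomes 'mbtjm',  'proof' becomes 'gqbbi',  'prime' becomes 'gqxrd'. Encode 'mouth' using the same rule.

rbfas

l(11)→m(12) and o(14)→b(1) fit y≡5x+9 (mod 26); the inverse of 5 mod 26 is 21. Each letter's alphabet position (a=0..z=25) is mapped through 5·x+9 mod 26 — an affine cipher.
On mouth: m(12)→5·12+9≡17=r; o(14)→5·14+9≡1=b; u(20)→5·20+9≡5=f; t(19)→5·19+9≡0=a; h(7)→5·7+9≡18=s (all mod 26).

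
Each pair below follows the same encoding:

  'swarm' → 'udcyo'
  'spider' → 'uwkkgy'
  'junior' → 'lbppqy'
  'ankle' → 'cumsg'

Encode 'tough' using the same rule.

vvwnj

Shifts by position in swarm: pos 0: s→u (+2), pos 1: w→d (+7), pos 2: a→c (+2), pos 3: r→y (+7) — repeating every 2. It's a Vigenère-style cipher with numeric key [2,7]: position i shifts by key[i mod 2].
On tough: t+2=v, o+7=v, u+2=w, g+7=n, h+2=j.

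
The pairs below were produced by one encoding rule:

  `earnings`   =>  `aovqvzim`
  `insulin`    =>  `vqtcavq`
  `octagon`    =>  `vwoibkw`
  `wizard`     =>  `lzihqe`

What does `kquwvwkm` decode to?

economic

The output letters match the input read backwards, each shifted +8: earnings reversed is sgninrae. Read the word backwards and shift each letter +8.
Undoing it on kquwvwkm: shift back: k−8=c, q−8=i, u−8=m, w−8=o, v−8=n, w−8=o, k−8=c, m−8=e → cimonoce; then reverse → economic.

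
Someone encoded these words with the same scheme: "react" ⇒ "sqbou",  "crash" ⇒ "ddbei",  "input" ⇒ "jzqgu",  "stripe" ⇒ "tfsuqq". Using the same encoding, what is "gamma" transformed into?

Shifts by position in react: pos 0: r→s (+1), pos 1: e→q (+12), pos 2: a→b (+1), pos 3: c→o (+12) — repeating every 2. It's a Vigenère-style cipher with numeric key [1,12]: position i shifts by key[i mod 2].
On gamma: g+1=h, a+12=m, m+1=n, m+12=y, a+1=b.

hmnyb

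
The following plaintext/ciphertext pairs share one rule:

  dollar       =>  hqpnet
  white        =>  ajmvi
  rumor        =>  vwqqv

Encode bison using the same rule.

fkwqr

Shifts by position in dollar: pos 0: d→h (+4), pos 1: o→q (+2), pos 2: l→p (+4), pos 3: l→n (+2) — repeating every 2. A repeating key of period 2 is used — shifts +4, +2 over and over.
On bison: b+4=f, i+2=k, s+4=w, o+2=q, n+4=r.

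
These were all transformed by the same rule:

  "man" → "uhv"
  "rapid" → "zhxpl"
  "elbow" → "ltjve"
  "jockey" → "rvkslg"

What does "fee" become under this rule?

The shift depends on letter class: consonant m→u is +8, but vowel a→h is +7. The rule splits by letter class: vowels +7, consonants +8.
For fee: f(cons)+8=n, e(vowel)+7=l, e(vowel)+7=l.

nll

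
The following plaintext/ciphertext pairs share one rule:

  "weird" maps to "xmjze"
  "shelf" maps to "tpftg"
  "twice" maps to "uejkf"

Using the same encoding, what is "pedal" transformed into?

Shifts by position in weird: pos 0: w→x (+1), pos 1: e→m (+8), pos 2: i→j (+1), pos 3: r→z (+8) — repeating every 2. The shifts repeat in a cycle of length 2: positions 0,1,… shift by +1, +8, then the pattern repeats.
On pedal: p+1=q, e+8=m, d+1=e, a+8=i, l+1=m.

qmeim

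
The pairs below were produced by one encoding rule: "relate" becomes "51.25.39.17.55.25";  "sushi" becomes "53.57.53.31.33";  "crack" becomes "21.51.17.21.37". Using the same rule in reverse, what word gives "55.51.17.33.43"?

train

Each letter becomes 2×(its alphabet position, a=1..z=26) + 15.
Reversing it on 55.51.17.33.43: 55→(55−15)÷2=20=t, 51→(51−15)÷2=18=r, 17→(17−15)÷2=1=a, 33→(33−15)÷2=9=i, 43→(43−15)÷2=14=n.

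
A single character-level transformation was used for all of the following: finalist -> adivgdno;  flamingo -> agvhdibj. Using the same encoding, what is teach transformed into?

Compare letters: f→a is +21, i→d is +21, n→i is +21 — a constant shift. Each letter is shifted forward by 21 in the alphabet (a Caesar shift of +21).
Applying it to teach: t+21=o, e+21=z, a+21=v, c+21=x, h+21=c.

ozvxc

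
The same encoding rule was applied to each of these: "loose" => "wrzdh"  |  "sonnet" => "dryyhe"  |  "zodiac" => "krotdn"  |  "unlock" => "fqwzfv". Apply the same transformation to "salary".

Shifts by position in loose: pos 0: l→w (+11), pos 1: o→r (+3), pos 2: o→z (+11), pos 3: s→d (+11), pos 4: e→h (+3) — repeating every 3. The shifts repeat in a cycle of length 3: positions 0,1,… shift by +11, +3, +11, then the pattern repeats.
Applying it to salary: s+11=d, a+3=d, l+11=w, a+11=l, r+3=u, y+11=j.

ddwluj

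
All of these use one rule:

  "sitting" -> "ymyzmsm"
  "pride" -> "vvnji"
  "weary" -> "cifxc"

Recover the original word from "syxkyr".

It's a Vigenère-style cipher with numeric key [6,4,5]: position i shifts by key[i mod 3].
Undoing it on syxkyr: s−6=m, y−4=u, x−5=s, k−6=e, y−4=u, r−5=m.

museum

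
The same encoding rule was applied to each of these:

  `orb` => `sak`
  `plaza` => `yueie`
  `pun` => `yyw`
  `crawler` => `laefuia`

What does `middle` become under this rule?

vmmmui

Vowels shift forward by 4 and consonants shift forward by 9.
Applying it to middle: m(cons)+9=v, i(vowel)+4=m, d(cons)+9=m, d(cons)+9=m, l(cons)+9=u, e(vowel)+4=i.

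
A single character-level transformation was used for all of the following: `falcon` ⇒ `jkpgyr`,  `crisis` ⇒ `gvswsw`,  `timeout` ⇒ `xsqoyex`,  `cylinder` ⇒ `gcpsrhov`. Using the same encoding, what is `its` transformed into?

The shift depends on letter class: consonant f→j is +4, but vowel a→k is +10. The rule splits by letter class: vowels +10, consonants +4.
Applying it to its: i(vowel)+10=s, t(cons)+4=x, s(cons)+4=w.

sxw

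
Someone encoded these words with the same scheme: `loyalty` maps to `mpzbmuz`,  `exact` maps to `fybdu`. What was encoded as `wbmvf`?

This is a Caesar cipher with shift 1.
Decoding wbmvf: w−1=v, b−1=a, m−1=l, v−1=u, f−1=e.

value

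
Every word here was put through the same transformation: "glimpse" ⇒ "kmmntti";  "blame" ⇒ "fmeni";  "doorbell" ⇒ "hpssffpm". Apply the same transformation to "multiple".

It's a Vigenère-style cipher with numeric key [4,1]: position i shifts by key[i mod 2].
For multiple: m+4=q, u+1=v, l+4=p, t+1=u, i+4=m, p+1=q, l+4=p, e+1=f.

qvpumqpf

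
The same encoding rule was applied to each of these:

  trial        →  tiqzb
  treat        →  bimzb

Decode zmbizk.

crater

The output letters match the input read backwards, each shifted +8: trial reversed is lairt. Read the word backwards and shift each letter +8.
Reversing it on zmbizk: shift back: z−8=r, m−8=e, b−8=t, i−8=a, z−8=r, k−8=c → retarc; then reverse → crater.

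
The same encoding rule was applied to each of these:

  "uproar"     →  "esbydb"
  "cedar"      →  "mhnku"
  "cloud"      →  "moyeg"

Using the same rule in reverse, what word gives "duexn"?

The shifts repeat in a cycle of length 3: positions 0,1,… shift by +10, +3, +10, then the pattern repeats.
Decoding duexn: d−10=t, u−3=r, e−10=u, x−10=n, n−3=k.

trunk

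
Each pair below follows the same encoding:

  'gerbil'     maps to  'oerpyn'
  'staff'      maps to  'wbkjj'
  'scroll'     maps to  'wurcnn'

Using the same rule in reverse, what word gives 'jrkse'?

frame

Treating letters as 0–25, the rule is x ↦ 5x + 10 (mod 26).
Decoding jrkse: j(9)→21·(9−10)≡5=f; r(17)→21·(17−10)≡17=r; k(10)→21·(10−10)≡0=a; s(18)→21·(18−10)≡12=m; e(4)→21·(4−10)≡4=e (all mod 26).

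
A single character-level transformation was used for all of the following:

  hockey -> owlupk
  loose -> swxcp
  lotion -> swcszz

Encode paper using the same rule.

Each letter shifts forward by (position + 7), i.e. 7, 8, 9, … — the shift grows by one for each successive letter.
On paper: p+7=w, a+8=i, p+9=y, e+10=o, r+11=c.

wiyoc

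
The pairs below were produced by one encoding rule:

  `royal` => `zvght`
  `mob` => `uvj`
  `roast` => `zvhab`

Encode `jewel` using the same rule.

rlelt

The shift depends on letter class: consonant r→z is +8, but vowel o→v is +7. Two shifts are in play — +7 for a/e/i/o/u, +8 for every other letter.
For jewel: j(cons)+8=r, e(vowel)+7=l, w(cons)+8=e, e(vowel)+7=l, l(cons)+8=t.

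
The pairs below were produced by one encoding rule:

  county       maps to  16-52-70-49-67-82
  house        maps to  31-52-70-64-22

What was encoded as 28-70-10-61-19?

guard

c(#3)→16 and o(#15)→52: differences scale by 3, so n = 3·pos + 7. With a=1..z=26, the number is 3·pos + 7.
Reversing it on 28-70-10-61-19: 28→(28−7)÷3=7=g, 70→(70−7)÷3=21=u, 10→(10−7)÷3=1=a, 61→(61−7)÷3=18=r, 19→(19−7)÷3=4=d.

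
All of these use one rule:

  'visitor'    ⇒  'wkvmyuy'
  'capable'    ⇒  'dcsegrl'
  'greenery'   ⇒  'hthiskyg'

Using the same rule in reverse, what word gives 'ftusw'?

error

Each letter shifts forward by (position + 1), i.e. 1, 2, 3, … — the shift grows by one for each successive letter.
Undoing it on ftusw: f−1=e, t−2=r, u−3=r, s−4=o, w−5=r.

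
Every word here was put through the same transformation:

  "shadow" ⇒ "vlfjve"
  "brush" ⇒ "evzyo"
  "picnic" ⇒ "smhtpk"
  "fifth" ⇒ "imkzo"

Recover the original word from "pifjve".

In shadow: s→v is +3, h→l is +4, a→f is +5, d→j is +6 — the shift increases by 1 each position. Letter i (0-indexed) is shifted by i+3, so successive shifts are 3, 4, 5, ….
Reversing it on pifjve: p−3=m, i−4=e, f−5=a, j−6=d, v−7=o, e−8=w.

meadow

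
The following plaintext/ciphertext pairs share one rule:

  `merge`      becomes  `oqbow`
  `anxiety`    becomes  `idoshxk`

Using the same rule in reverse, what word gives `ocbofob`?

The output letters match the input read backwards, each shifted +10: merge reversed is egrem. The word is reversed, then every letter is shifted forward by 10.
Decoding ocbofob: shift back: o−10=e, c−10=s, b−10=r, o−10=e, f−10=v, o−10=e, b−10=r → esrever; then reverse → reverse.

reverse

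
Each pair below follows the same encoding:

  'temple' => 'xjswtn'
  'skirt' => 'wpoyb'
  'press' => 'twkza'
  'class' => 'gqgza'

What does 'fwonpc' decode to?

bright

Each letter shifts forward by (position + 4), i.e. 4, 5, 6, … — the shift grows by one for each successive letter.
Undoing it on fwonpc: f−4=b, w−5=r, o−6=i, n−7=g, p−8=h, c−9=t.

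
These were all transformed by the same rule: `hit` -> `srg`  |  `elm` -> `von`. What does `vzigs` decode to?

Letters are reflected about the middle of the alphabet (position → 25−position): Atbash.
Decoding vzigs: v↔e, z↔a, i↔r, g↔t, s↔h.

earth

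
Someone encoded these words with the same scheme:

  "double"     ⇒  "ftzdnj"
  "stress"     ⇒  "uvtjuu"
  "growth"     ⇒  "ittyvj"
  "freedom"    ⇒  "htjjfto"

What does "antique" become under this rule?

The shift depends on letter class: consonant d→f is +2, but vowel o→t is +5. Two shifts are in play — +5 for a/e/i/o/u, +2 for every other letter.
On antique: a(vowel)+5=f, n(cons)+2=p, t(cons)+2=v, i(vowel)+5=n, q(cons)+2=s, u(vowel)+5=z, e(vowel)+5=j.

fpvnszj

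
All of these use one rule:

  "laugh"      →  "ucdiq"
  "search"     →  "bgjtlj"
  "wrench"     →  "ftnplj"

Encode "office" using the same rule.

xhoklg

Shifts by position in laugh: pos 0: l→u (+9), pos 1: a→c (+2), pos 2: u→d (+9), pos 3: g→i (+2) — repeating every 2. The shifts repeat in a cycle of length 2: positions 0,1,… shift by +9, +2, then the pattern repeats.
On office: o+9=x, f+2=h, f+9=o, i+2=k, c+9=l, e+2=g.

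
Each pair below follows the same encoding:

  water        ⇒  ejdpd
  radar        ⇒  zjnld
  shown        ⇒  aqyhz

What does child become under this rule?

kqswp

In water: w→e is +8, a→j is +9, t→d is +10, e→p is +11 — the shift increases by 1 each position. Each letter shifts forward by (position + 8), i.e. 8, 9, 10, … — the shift grows by one for each successive letter.
For child: c+8=k, h+9=q, i+10=s, l+11=w, d+12=p.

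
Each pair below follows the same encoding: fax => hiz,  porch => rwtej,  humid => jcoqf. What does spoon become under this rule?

urwwp

The shift depends on letter class: consonant f→h is +2, but vowel a→i is +8. The rule splits by letter class: vowels +8, consonants +2.
Applying it to spoon: s(cons)+2=u, p(cons)+2=r, o(vowel)+8=w, o(vowel)+8=w, n(cons)+2=p.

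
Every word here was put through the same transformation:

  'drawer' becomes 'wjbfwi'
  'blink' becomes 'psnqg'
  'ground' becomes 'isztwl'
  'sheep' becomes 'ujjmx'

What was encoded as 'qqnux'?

Two steps: reverse the string, then apply a Caesar shift of +5.
Decoding qqnux: shift back: q−5=l, q−5=l, n−5=i, u−5=p, x−5=s → llips; then reverse → spill.

spill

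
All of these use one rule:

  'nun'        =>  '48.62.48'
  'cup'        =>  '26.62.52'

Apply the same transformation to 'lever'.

n(#14)→48 and u(#21)→62: differences scale by 2, so n = 2·pos + 20. The formula is n = 2×(alphabet index, a=1) + 20.
For lever: l=12→44, e=5→30, v=22→64, e=5→30, r=18→56.

44.30.64.30.56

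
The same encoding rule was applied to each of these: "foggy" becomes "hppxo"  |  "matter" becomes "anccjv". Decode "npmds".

judge

The output letters match the input read backwards, each shifted +9: foggy reversed is yggof. Two steps: reverse the string, then apply a Caesar shift of +9.
Undoing it on npmds: shift back: n−9=e, p−9=g, m−9=d, d−9=u, s−9=j → egduj; then reverse → judge.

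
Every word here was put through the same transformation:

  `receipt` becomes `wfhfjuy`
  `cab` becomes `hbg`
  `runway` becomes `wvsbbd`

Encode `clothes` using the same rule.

The shift depends on letter class: consonant r→w is +5, but vowel e→f is +1. The rule splits by letter class: vowels +1, consonants +5.
On clothes: c(cons)+5=h, l(cons)+5=q, o(vowel)+1=p, t(cons)+5=y, h(cons)+5=m, e(vowel)+1=f, s(cons)+5=x.

hqpymfx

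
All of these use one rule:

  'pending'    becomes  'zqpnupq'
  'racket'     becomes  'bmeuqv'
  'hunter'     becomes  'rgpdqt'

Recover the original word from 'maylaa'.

cowboy

Shifts by position in pending: pos 0: p→z (+10), pos 1: e→q (+12), pos 2: n→p (+2), pos 3: d→n (+10), pos 4: i→u (+12), pos 5: n→p (+2) — repeating every 3. A repeating key of period 3 is used — shifts +10, +12, +2 over and over.
Decoding maylaa: m−10=c, a−12=o, y−2=w, l−10=b, a−12=o, a−2=y.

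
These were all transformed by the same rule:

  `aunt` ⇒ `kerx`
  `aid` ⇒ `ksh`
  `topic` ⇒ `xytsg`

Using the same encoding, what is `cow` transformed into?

Two shifts are in play — +10 for a/e/i/o/u, +4 for every other letter.
On cow: c(cons)+4=g, o(vowel)+10=y, w(cons)+4=a.

gya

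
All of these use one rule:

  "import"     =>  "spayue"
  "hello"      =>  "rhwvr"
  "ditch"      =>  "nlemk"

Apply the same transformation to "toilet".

drtvhe

Shifts by position in import: pos 0: i→s (+10), pos 1: m→p (+3), pos 2: p→a (+11), pos 3: o→y (+10), pos 4: r→u (+3), pos 5: t→e (+11) — repeating every 3. A repeating key of period 3 is used — shifts +10, +3, +11 over and over.
For toilet: t+10=d, o+3=r, i+11=t, l+10=v, e+3=h, t+11=e.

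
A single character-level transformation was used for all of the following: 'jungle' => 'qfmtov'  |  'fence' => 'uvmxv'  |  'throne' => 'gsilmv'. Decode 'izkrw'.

Each pair mirrors across the alphabet (j↔q, u↔f, n↔m): positions sum to 25. This is the alphabet-reversal cipher (Atbash): a becomes z, b becomes y, etc.
Undoing it on izkrw: i↔r, z↔a, k↔p, r↔i, w↔d.

rapid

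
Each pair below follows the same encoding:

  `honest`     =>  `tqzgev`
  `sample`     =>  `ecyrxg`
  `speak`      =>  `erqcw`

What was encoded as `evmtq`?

stare

The shifts repeat in a cycle of length 2: positions 0,1,… shift by +12, +2, then the pattern repeats.
Reversing it on evmtq: e−12=s, v−2=t, m−12=a, t−2=r, q−12=e.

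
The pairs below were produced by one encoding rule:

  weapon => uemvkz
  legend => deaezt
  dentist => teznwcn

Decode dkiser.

This is an affine cipher: with a=0,…,z=25, each position x becomes (11x+12) mod 26.
Reversing it on dkiser: d(3)→19·(3−12)≡11=l; k(10)→19·(10−12)≡14=o; i(8)→19·(8−12)≡2=c; s(18)→19·(18−12)≡10=k; e(4)→19·(4−12)≡4=e; r(17)→19·(17−12)≡17=r (all mod 26).

locker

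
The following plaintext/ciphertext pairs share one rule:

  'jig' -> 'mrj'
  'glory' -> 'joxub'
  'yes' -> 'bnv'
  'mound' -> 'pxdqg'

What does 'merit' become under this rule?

pnurw

The shift depends on letter class: consonant j→m is +3, but vowel i→r is +9. The rule splits by letter class: vowels +9, consonants +3.
On merit: m(cons)+3=p, e(vowel)+9=n, r(cons)+3=u, i(vowel)+9=r, t(cons)+3=w.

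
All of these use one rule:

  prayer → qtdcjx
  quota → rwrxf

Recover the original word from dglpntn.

In prayer: p→q is +1, r→t is +2, a→d is +3, y→c is +4 — the shift increases by 1 each position. The shift increases by 1 at each position, starting from +1: 1, 2, 3, ….
Undoing it on dglpntn: d−1=c, g−2=e, l−3=i, p−4=l, n−5=i, t−6=n, n−7=g.

ceiling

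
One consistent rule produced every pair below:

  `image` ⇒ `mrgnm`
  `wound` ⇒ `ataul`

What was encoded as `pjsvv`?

lemon

The shift increases by 1 at each position, starting from +4: 4, 5, 6, ….
Decoding pjsvv: p−4=l, j−5=e, s−6=m, v−7=o, v−8=n.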